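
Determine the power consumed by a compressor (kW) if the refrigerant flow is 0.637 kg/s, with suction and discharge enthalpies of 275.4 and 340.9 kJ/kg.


dh = 340.9 - 275.4 = 65.5 kJ/kg
W = m_dot * dh = 0.637 * 65.5 = 41.72 kW

41.72


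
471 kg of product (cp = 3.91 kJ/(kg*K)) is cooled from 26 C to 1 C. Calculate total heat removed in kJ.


dT = 26 - (1) = 25 K
Q = m * cp * dT = 471 * 3.91 * 25
Q = 46040 kJ

46040


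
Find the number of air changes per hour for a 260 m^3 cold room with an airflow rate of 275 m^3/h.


ACH = flow / volume
ACH = 275 / 260
ACH = 1.058

1.058


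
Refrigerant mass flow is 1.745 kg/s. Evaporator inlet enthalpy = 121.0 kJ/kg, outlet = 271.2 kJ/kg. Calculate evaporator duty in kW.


dh = 271.2 - 121.0 = 150.2 kJ/kg
Q_evap = m_dot * dh = 1.745 * 150.2
Q_evap = 262.1 kW

262.1


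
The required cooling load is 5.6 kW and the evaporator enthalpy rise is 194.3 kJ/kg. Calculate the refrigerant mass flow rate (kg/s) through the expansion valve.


m_dot = Q / dh
m_dot = 5.6 / 194.3
m_dot = 0.0288 kg/s

0.0288


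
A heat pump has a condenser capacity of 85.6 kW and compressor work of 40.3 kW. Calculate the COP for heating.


COP_hp = Q_cond / W
COP_hp = 85.6 / 40.3
COP_hp = 2.124

2.124


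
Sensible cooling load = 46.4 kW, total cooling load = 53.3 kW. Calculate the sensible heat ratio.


SHR = Q_sensible / Q_total
SHR = 46.4 / 53.3
SHR = 0.871

0.871


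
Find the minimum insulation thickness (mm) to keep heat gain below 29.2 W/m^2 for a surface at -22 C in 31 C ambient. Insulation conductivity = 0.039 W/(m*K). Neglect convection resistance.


dT = 31 - (-22) = 53 K
thickness = k * dT / q_max * 1000
thickness = 0.039 * 53 / 29.2 * 1000
thickness = 70.8 mm

70.8


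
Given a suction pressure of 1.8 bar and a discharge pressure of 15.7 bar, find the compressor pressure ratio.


PR = P_high / P_low
PR = 15.7 / 1.8
PR = 8.722

8.722


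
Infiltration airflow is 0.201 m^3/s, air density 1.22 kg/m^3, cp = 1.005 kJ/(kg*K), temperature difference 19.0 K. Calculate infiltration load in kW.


Q = V_dot * rho * cp * dT
Q = 0.201 * 1.22 * 1.005 * 19.0
Q = 4.682 kW

4.682


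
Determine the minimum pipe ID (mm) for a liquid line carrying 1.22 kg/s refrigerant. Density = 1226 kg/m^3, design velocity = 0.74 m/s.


A = m_dot / (rho * v) = 1.22 / (1226 * 0.74) = 0.001344737886 m^2
d = sqrt(4*A/pi) * 1000
d = 41.4 mm

41.4


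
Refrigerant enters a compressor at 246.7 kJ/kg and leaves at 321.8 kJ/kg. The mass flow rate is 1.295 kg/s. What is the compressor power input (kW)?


dh = 321.8 - 246.7 = 75.1 kJ/kg
W = m_dot * dh = 1.295 * 75.1 = 97.25 kW

97.25


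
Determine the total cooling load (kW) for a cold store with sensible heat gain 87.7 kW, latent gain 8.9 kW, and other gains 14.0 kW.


Q_total = Q_s + Q_l + Q_misc
Q_total = 87.7 + 8.9 + 14.0
Q_total = 110.6 kW

110.6


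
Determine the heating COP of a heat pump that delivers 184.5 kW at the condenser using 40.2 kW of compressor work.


COP_hp = Q_cond / W
COP_hp = 184.5 / 40.2
COP_hp = 4.59

4.59


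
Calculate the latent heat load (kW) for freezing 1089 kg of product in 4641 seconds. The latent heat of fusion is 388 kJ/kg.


Q_lat = m * h_fg / t
Q_lat = 1089 * 388 / 4641
Q_lat = 91.04 kW

91.04


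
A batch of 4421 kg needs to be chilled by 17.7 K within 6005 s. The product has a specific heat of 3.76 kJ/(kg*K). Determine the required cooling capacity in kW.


Q = m * cp * dT / t
Q = 4421 * 3.76 * 17.7 / 6005
Q = 48.997 kW

48.997


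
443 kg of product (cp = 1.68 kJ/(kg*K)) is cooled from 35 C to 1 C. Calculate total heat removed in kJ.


dT = 35 - (1) = 34 K
Q = m * cp * dT = 443 * 1.68 * 34
Q = 25304 kJ

25304


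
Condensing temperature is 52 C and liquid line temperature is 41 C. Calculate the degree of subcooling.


Subcooling = T_cond - T_liquid
Subcooling = 52 - 41
Subcooling = 11 K

11


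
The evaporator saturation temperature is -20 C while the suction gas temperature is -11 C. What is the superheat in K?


Superheat = T_suction - T_evap
Superheat = -11 - (-20)
Superheat = 9 K

9


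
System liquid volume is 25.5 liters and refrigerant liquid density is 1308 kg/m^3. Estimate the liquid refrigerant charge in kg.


Charge = V * rho / 1000
Charge = 25.5 * 1308 / 1000
Charge = 33.35 kg

33.35


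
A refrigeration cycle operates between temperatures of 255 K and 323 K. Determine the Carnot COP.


dT = 323 - 255 = 68 K
COP_carnot = T_cold / dT = 255 / 68
COP_carnot = 3.75

3.75


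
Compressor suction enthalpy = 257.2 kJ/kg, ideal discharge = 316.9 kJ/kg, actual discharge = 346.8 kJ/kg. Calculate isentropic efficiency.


dh_ideal = 316.9 - 257.2 = 59.7 kJ/kg
dh_actual = 346.8 - 257.2 = 89.6 kJ/kg
eta_s = dh_ideal / dh_actual = 59.7 / 89.6
eta_s = 0.6663

0.6663


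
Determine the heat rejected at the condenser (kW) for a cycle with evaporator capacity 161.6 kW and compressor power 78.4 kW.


Q_cond = Q_evap + W
Q_cond = 161.6 + 78.4
Q_cond = 240.0 kW

240.0


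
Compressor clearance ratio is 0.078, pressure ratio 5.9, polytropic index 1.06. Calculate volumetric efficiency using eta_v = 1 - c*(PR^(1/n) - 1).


PR^(1/n) = 5.9^(1/1.06) = 5.33603757
eta_v = 1 - 0.078 * (5.33603757 - 1)
eta_v = 0.6618

0.6618


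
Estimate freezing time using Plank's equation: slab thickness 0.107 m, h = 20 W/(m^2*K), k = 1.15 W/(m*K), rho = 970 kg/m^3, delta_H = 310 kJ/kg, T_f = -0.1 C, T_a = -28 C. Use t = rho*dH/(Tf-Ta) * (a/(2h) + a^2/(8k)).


dT = -0.1 - (-28) = 27.9 K
term1 = a/(2h) = 0.107/(2*20) = 0.002675
term2 = a^2/(8k) = 0.107^2/(8*1.15) = 0.001244456522
t = rho*dH*1000/dT * (term1 + term2)
t = 970*310*1000/27.9 * (0.002675 + 0.001244456522)
t = 42243 s

42243


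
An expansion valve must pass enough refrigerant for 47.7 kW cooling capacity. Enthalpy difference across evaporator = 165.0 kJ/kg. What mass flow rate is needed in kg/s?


m_dot = Q / dh
m_dot = 47.7 / 165.0
m_dot = 0.2891 kg/s

0.2891


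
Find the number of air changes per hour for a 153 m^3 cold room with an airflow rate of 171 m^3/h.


ACH = flow / volume
ACH = 171 / 153
ACH = 1.118

1.118


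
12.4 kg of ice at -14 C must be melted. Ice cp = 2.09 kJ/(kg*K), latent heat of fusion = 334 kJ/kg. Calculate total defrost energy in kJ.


Sensible heat = cp * dT = 2.09 * 14 = 29.26 kJ/kg
Total per kg = 29.26 + 334 = 363.26 kJ/kg
Q = m * total = 12.4 * 363.26
Q = 4504.4 kJ

4504.4


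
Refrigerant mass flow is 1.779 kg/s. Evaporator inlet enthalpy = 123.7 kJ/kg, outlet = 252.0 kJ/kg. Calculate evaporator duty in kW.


dh = 252.0 - 123.7 = 128.3 kJ/kg
Q_evap = m_dot * dh = 1.779 * 128.3
Q_evap = 228.25 kW

228.25


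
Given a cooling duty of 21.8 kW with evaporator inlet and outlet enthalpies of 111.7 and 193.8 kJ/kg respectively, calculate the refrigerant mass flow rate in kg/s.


dh = 193.8 - 111.7 = 82.1 kJ/kg
m_dot = Q / dh = 21.8 / 82.1 = 0.2655 kg/s

0.2655


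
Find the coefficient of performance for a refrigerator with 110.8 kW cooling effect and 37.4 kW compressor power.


COP = Q_evap / W
COP = 110.8 / 37.4
COP = 2.963

2.963


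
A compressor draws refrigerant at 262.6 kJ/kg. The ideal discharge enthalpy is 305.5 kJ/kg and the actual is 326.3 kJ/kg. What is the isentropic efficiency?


dh_ideal = 305.5 - 262.6 = 42.9 kJ/kg
dh_actual = 326.3 - 262.6 = 63.7 kJ/kg
eta_s = dh_ideal / dh_actual = 42.9 / 63.7
eta_s = 0.6735

0.6735


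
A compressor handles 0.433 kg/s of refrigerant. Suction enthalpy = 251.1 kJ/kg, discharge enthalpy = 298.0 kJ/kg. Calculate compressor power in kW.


dh = 298.0 - 251.1 = 46.9 kJ/kg
W = m_dot * dh = 0.433 * 46.9 = 20.31 kW

20.31


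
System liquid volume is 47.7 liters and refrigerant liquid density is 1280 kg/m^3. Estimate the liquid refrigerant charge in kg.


Charge = V * rho / 1000
Charge = 47.7 * 1280 / 1000
Charge = 61.06 kg

61.06


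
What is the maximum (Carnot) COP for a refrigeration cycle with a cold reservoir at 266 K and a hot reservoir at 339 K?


dT = 339 - 266 = 73 K
COP_carnot = T_cold / dT = 266 / 73
COP_carnot = 3.644

3.644


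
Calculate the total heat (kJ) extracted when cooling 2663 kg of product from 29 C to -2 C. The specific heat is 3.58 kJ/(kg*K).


dT = 29 - (-2) = 31 K
Q = m * cp * dT = 2663 * 3.58 * 31
Q = 295540 kJ

295540


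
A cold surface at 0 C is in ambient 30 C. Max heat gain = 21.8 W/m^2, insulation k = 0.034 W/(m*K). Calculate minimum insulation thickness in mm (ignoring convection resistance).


dT = 30 - (0) = 30 K
thickness = k * dT / q_max * 1000
thickness = 0.034 * 30 / 21.8 * 1000
thickness = 46.8 mm

46.8


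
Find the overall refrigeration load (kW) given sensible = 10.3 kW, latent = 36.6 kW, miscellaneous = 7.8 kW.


Q_total = Q_s + Q_l + Q_misc
Q_total = 10.3 + 36.6 + 7.8
Q_total = 54.7 kW

54.7


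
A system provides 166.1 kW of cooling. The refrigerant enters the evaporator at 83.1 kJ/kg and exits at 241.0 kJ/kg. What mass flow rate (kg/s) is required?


dh = 241.0 - 83.1 = 157.9 kJ/kg
m_dot = Q / dh = 166.1 / 157.9 = 1.0519 kg/s

1.0519


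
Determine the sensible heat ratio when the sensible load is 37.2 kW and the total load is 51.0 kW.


SHR = Q_sensible / Q_total
SHR = 37.2 / 51.0
SHR = 0.729

0.729


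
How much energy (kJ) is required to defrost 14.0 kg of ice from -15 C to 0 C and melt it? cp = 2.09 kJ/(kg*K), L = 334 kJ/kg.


Sensible heat = cp * dT = 2.09 * 15 = 31.35 kJ/kg
Total per kg = 31.35 + 334 = 365.35 kJ/kg
Q = m * total = 14.0 * 365.35
Q = 5114.9 kJ

5114.9


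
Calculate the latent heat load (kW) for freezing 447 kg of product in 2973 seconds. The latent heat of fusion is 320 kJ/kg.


Q_lat = m * h_fg / t
Q_lat = 447 * 320 / 2973
Q_lat = 48.11 kW

48.11


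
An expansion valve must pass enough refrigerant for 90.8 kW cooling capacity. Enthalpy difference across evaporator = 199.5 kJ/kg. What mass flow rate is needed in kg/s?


m_dot = Q / dh
m_dot = 90.8 / 199.5
m_dot = 0.4551 kg/s

0.4551


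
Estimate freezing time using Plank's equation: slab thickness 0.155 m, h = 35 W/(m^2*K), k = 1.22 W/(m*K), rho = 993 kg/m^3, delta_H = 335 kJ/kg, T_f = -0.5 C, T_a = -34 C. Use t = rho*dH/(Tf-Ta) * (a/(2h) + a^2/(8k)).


dT = -0.5 - (-34) = 33.5 K
term1 = a/(2h) = 0.155/(2*35) = 0.002214285714
term2 = a^2/(8k) = 0.155^2/(8*1.22) = 0.002461577869
t = rho*dH*1000/dT * (term1 + term2)
t = 993*335*1000/33.5 * (0.002214285714 + 0.002461577869)
t = 46431 s

46431


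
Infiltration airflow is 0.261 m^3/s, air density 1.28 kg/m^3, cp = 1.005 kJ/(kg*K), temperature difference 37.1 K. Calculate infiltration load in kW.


Q = V_dot * rho * cp * dT
Q = 0.261 * 1.28 * 1.005 * 37.1
Q = 12.456 kW

12.456


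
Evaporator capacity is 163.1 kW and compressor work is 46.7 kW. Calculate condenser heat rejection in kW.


Q_cond = Q_evap + W
Q_cond = 163.1 + 46.7
Q_cond = 209.8 kW

209.8


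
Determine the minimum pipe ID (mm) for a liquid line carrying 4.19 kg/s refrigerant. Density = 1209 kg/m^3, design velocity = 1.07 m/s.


A = m_dot / (rho * v) = 4.19 / (1209 * 1.07) = 0.003238947767 m^2
d = sqrt(4*A/pi) * 1000
d = 64.2 mm

64.2


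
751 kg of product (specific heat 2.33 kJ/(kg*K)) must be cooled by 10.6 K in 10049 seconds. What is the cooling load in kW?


Q = m * cp * dT / t
Q = 751 * 2.33 * 10.6 / 10049
Q = 1.846 kW

1.846


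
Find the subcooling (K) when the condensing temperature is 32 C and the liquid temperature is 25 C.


Subcooling = T_cond - T_liquid
Subcooling = 32 - 25
Subcooling = 7 K

7


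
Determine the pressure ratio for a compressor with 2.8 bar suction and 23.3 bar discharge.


PR = P_high / P_low
PR = 23.3 / 2.8
PR = 8.321

8.321


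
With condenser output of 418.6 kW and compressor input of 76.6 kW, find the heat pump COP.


COP_hp = Q_cond / W
COP_hp = 418.6 / 76.6
COP_hp = 5.465

5.465


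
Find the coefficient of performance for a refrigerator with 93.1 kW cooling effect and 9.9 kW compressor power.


COP = Q_evap / W
COP = 93.1 / 9.9
COP = 9.404

9.404


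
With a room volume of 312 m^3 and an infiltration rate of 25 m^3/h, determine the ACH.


ACH = flow / volume
ACH = 25 / 312
ACH = 0.08

0.08


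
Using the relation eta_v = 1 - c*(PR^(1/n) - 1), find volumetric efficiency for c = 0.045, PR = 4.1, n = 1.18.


PR^(1/n) = 4.1^(1/1.18) = 3.3060419
eta_v = 1 - 0.045 * (3.3060419 - 1)
eta_v = 0.8962

0.8962


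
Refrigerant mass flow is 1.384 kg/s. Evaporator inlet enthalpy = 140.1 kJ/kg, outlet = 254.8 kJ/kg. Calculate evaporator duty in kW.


dh = 254.8 - 140.1 = 114.7 kJ/kg
Q_evap = m_dot * dh = 1.384 * 114.7
Q_evap = 158.74 kW

158.74


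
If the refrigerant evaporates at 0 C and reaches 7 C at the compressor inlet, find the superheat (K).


Superheat = T_suction - T_evap
Superheat = 7 - (0)
Superheat = 7 K

7


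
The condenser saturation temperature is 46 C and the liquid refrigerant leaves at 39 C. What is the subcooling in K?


Subcooling = T_cond - T_liquid
Subcooling = 46 - 39
Subcooling = 7 K

7


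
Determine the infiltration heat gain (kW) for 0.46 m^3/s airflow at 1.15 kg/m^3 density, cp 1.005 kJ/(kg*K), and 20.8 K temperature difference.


Q = V_dot * rho * cp * dT
Q = 0.46 * 1.15 * 1.005 * 20.8
Q = 11.058 kW

11.058


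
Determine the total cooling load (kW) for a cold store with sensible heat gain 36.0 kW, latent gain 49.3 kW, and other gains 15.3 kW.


Q_total = Q_s + Q_l + Q_misc
Q_total = 36.0 + 49.3 + 15.3
Q_total = 100.6 kW

100.6


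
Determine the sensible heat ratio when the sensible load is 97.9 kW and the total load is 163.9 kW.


SHR = Q_sensible / Q_total
SHR = 97.9 / 163.9
SHR = 0.597

0.597


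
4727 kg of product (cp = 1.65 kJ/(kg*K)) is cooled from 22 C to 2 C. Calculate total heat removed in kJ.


dT = 22 - (2) = 20 K
Q = m * cp * dT = 4727 * 1.65 * 20
Q = 155991 kJ

155991


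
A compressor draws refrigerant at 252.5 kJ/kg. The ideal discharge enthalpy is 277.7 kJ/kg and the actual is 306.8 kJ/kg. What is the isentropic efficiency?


dh_ideal = 277.7 - 252.5 = 25.2 kJ/kg
dh_actual = 306.8 - 252.5 = 54.3 kJ/kg
eta_s = dh_ideal / dh_actual = 25.2 / 54.3
eta_s = 0.4641

0.4641


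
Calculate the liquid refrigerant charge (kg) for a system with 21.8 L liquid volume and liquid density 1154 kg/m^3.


Charge = V * rho / 1000
Charge = 21.8 * 1154 / 1000
Charge = 25.16 kg

25.16


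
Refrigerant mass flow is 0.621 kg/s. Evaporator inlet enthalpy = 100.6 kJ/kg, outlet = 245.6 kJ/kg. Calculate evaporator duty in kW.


dh = 245.6 - 100.6 = 145.0 kJ/kg
Q_evap = m_dot * dh = 0.621 * 145.0
Q_evap = 90.05 kW

90.05


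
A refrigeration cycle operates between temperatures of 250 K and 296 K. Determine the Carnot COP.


dT = 296 - 250 = 46 K
COP_carnot = T_cold / dT = 250 / 46
COP_carnot = 5.435

5.435


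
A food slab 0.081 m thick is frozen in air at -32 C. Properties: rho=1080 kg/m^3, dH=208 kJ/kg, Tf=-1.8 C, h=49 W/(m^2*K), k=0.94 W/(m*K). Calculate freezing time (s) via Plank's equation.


dT = -1.8 - (-32) = 30.2 K
term1 = a/(2h) = 0.081/(2*49) = 0.0008265306122
term2 = a^2/(8k) = 0.081^2/(8*0.94) = 0.0008724734043
t = rho*dH*1000/dT * (term1 + term2)
t = 1080*208*1000/30.2 * (0.0008265306122 + 0.0008724734043)
t = 12638 s

12638


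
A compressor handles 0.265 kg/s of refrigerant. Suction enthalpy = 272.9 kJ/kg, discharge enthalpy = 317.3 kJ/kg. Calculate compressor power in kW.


dh = 317.3 - 272.9 = 44.4 kJ/kg
W = m_dot * dh = 0.265 * 44.4 = 11.77 kW

11.77


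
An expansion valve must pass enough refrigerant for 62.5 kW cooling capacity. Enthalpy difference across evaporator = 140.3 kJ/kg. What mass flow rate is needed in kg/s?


m_dot = Q / dh
m_dot = 62.5 / 140.3
m_dot = 0.4455 kg/s

0.4455


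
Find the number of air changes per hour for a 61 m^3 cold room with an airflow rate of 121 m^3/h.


ACH = flow / volume
ACH = 121 / 61
ACH = 1.984

1.984


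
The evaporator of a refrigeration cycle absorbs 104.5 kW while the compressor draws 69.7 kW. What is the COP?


COP = Q_evap / W
COP = 104.5 / 69.7
COP = 1.499

1.499


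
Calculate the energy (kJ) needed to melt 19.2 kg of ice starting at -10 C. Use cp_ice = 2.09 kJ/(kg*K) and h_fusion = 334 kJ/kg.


Sensible heat = cp * dT = 2.09 * 10 = 20.9 kJ/kg
Total per kg = 20.9 + 334 = 354.9 kJ/kg
Q = m * total = 19.2 * 354.9
Q = 6814.1 kJ

6814.1


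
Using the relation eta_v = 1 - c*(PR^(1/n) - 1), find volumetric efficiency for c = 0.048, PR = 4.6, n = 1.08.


PR^(1/n) = 4.6^(1/1.08) = 4.10832374
eta_v = 1 - 0.048 * (4.10832374 - 1)
eta_v = 0.8508

0.8508


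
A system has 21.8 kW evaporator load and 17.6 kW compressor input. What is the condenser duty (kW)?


Q_cond = Q_evap + W
Q_cond = 21.8 + 17.6
Q_cond = 39.4 kW

39.4


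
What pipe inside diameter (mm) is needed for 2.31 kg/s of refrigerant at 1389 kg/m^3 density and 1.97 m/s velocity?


A = m_dot / (rho * v) = 2.31 / (1389 * 1.97) = 0.0008441964237 m^2
d = sqrt(4*A/pi) * 1000
d = 32.8 mm

32.8


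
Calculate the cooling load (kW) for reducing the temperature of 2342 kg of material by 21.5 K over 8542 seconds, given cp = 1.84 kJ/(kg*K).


Q = m * cp * dT / t
Q = 2342 * 1.84 * 21.5 / 8542
Q = 10.846 kW

10.846


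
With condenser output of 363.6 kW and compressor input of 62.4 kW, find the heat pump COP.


COP_hp = Q_cond / W
COP_hp = 363.6 / 62.4
COP_hp = 5.827

5.827


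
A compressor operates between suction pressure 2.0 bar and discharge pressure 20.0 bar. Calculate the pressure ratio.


PR = P_high / P_low
PR = 20.0 / 2.0
PR = 10.0

10.0


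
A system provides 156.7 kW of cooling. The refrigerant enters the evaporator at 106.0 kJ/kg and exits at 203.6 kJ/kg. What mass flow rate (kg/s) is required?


dh = 203.6 - 106.0 = 97.6 kJ/kg
m_dot = Q / dh = 156.7 / 97.6 = 1.6055 kg/s

1.6055


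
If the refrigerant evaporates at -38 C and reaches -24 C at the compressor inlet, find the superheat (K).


Superheat = T_suction - T_evap
Superheat = -24 - (-38)
Superheat = 14 K

14


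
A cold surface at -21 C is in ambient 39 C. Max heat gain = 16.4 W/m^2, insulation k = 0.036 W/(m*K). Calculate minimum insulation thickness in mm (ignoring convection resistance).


dT = 39 - (-21) = 60 K
thickness = k * dT / q_max * 1000
thickness = 0.036 * 60 / 16.4 * 1000
thickness = 131.7 mm

131.7


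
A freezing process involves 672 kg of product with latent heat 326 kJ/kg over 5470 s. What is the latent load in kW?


Q_lat = m * h_fg / t
Q_lat = 672 * 326 / 5470
Q_lat = 40.05 kW

40.05


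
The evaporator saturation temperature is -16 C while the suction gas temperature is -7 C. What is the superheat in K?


Superheat = T_suction - T_evap
Superheat = -7 - (-16)
Superheat = 9 K

9


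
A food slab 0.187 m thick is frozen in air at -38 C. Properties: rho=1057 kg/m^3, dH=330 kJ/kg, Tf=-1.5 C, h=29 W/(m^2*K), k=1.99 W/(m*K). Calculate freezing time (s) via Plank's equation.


dT = -1.5 - (-38) = 36.5 K
term1 = a/(2h) = 0.187/(2*29) = 0.003224137931
term2 = a^2/(8k) = 0.187^2/(8*1.99) = 0.002196545226
t = rho*dH*1000/dT * (term1 + term2)
t = 1057*330*1000/36.5 * (0.003224137931 + 0.002196545226)
t = 51802 s

51802


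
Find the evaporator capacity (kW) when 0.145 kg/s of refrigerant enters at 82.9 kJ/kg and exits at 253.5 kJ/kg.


dh = 253.5 - 82.9 = 170.6 kJ/kg
Q_evap = m_dot * dh = 0.145 * 170.6
Q_evap = 24.74 kW

24.74


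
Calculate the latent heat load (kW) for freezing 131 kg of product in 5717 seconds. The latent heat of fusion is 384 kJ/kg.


Q_lat = m * h_fg / t
Q_lat = 131 * 384 / 5717
Q_lat = 8.8 kW

8.8


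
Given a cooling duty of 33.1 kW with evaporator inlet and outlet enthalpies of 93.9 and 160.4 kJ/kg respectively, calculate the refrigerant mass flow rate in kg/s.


dh = 160.4 - 93.9 = 66.5 kJ/kg
m_dot = Q / dh = 33.1 / 66.5 = 0.4977 kg/s

0.4977


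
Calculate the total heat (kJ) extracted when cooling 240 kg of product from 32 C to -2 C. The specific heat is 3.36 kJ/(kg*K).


dT = 32 - (-2) = 34 K
Q = m * cp * dT = 240 * 3.36 * 34
Q = 27418 kJ

27418


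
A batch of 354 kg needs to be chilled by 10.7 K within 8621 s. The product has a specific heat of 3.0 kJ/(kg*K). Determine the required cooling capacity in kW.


Q = m * cp * dT / t
Q = 354 * 3.0 * 10.7 / 8621
Q = 1.318 kW

1.318


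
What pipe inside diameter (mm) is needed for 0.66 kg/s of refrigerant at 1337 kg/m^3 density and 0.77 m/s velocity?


A = m_dot / (rho * v) = 0.66 / (1337 * 0.77) = 0.000641094134 m^2
d = sqrt(4*A/pi) * 1000
d = 28.6 mm

28.6


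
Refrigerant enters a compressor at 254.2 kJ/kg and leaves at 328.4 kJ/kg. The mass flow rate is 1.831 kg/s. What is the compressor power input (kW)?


dh = 328.4 - 254.2 = 74.2 kJ/kg
W = m_dot * dh = 1.831 * 74.2 = 135.86 kW

135.86


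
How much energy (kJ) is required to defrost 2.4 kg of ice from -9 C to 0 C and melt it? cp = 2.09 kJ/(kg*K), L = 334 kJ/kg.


Sensible heat = cp * dT = 2.09 * 9 = 18.81 kJ/kg
Total per kg = 18.81 + 334 = 352.81 kJ/kg
Q = m * total = 2.4 * 352.81
Q = 846.7 kJ

846.7


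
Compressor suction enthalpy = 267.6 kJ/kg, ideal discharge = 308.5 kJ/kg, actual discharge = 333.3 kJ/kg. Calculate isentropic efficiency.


dh_ideal = 308.5 - 267.6 = 40.9 kJ/kg
dh_actual = 333.3 - 267.6 = 65.7 kJ/kg
eta_s = dh_ideal / dh_actual = 40.9 / 65.7
eta_s = 0.6225

0.6225


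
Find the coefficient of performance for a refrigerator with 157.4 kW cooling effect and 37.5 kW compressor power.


COP = Q_evap / W
COP = 157.4 / 37.5
COP = 4.197

4.197


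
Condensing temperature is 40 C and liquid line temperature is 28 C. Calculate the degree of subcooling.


Subcooling = T_cond - T_liquid
Subcooling = 40 - 28
Subcooling = 12 K

12


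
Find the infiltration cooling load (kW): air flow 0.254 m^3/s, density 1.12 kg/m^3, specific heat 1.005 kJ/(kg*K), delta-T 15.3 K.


Q = V_dot * rho * cp * dT
Q = 0.254 * 1.12 * 1.005 * 15.3
Q = 4.374 kW

4.374


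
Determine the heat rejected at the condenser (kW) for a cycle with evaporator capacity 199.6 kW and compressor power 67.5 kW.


Q_cond = Q_evap + W
Q_cond = 199.6 + 67.5
Q_cond = 267.1 kW

267.1


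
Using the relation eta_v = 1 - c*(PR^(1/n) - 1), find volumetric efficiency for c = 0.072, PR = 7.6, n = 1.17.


PR^(1/n) = 7.6^(1/1.17) = 5.6602046
eta_v = 1 - 0.072 * (5.6602046 - 1)
eta_v = 0.6645

0.6645


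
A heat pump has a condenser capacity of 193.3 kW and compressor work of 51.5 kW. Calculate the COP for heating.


COP_hp = Q_cond / W
COP_hp = 193.3 / 51.5
COP_hp = 3.753

3.753


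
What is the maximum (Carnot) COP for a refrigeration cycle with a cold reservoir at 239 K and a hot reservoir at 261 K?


dT = 261 - 239 = 22 K
COP_carnot = T_cold / dT = 239 / 22
COP_carnot = 10.864

10.864


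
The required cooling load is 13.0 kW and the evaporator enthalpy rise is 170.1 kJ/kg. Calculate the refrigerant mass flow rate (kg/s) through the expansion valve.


m_dot = Q / dh
m_dot = 13.0 / 170.1
m_dot = 0.0764 kg/s

0.0764


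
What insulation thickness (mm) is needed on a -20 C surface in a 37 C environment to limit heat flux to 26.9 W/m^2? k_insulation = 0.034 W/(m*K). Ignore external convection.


dT = 37 - (-20) = 57 K
thickness = k * dT / q_max * 1000
thickness = 0.034 * 57 / 26.9 * 1000
thickness = 72.0 mm

72.0


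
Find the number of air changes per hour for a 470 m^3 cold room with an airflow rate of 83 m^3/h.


ACH = flow / volume
ACH = 83 / 470
ACH = 0.177

0.177


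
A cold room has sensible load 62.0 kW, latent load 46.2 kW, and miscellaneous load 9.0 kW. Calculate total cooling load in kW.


Q_total = Q_s + Q_l + Q_misc
Q_total = 62.0 + 46.2 + 9.0
Q_total = 117.2 kW

117.2


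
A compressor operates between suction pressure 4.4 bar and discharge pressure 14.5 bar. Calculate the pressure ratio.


PR = P_high / P_low
PR = 14.5 / 4.4
PR = 3.295

3.295


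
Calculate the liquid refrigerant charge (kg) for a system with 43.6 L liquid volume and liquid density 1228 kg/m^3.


Charge = V * rho / 1000
Charge = 43.6 * 1228 / 1000
Charge = 53.54 kg

53.54


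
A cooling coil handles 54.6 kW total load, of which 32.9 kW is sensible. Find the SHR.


SHR = Q_sensible / Q_total
SHR = 32.9 / 54.6
SHR = 0.603

0.603


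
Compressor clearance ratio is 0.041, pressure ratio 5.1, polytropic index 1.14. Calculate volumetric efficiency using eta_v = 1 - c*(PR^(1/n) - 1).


PR^(1/n) = 5.1^(1/1.14) = 4.17518375
eta_v = 1 - 0.041 * (4.17518375 - 1)
eta_v = 0.8698

0.8698


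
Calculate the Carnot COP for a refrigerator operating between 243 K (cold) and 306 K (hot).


dT = 306 - 243 = 63 K
COP_carnot = T_cold / dT = 243 / 63
COP_carnot = 3.857

3.857


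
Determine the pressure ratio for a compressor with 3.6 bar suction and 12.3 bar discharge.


PR = P_high / P_low
PR = 12.3 / 3.6
PR = 3.417

3.417


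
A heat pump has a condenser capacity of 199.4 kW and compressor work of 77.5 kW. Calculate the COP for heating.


COP_hp = Q_cond / W
COP_hp = 199.4 / 77.5
COP_hp = 2.573

2.573


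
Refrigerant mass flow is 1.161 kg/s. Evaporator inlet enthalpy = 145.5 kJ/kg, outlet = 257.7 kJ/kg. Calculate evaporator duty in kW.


dh = 257.7 - 145.5 = 112.2 kJ/kg
Q_evap = m_dot * dh = 1.161 * 112.2
Q_evap = 130.26 kW

130.26


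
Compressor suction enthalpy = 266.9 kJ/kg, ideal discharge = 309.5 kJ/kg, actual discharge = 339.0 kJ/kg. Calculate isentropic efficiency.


dh_ideal = 309.5 - 266.9 = 42.6 kJ/kg
dh_actual = 339.0 - 266.9 = 72.1 kJ/kg
eta_s = dh_ideal / dh_actual = 42.6 / 72.1
eta_s = 0.5908

0.5908


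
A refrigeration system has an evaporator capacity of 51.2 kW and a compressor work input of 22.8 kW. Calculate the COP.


COP = Q_evap / W
COP = 51.2 / 22.8
COP = 2.246

2.246


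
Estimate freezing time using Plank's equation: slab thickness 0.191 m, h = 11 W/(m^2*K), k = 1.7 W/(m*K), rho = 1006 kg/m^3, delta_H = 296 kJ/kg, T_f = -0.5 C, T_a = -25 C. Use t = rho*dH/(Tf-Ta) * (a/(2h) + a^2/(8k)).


dT = -0.5 - (-25) = 24.5 K
term1 = a/(2h) = 0.191/(2*11) = 0.008681818182
term2 = a^2/(8k) = 0.191^2/(8*1.7) = 0.002682426471
t = rho*dH*1000/dT * (term1 + term2)
t = 1006*296*1000/24.5 * (0.008681818182 + 0.002682426471)
t = 138122 s

138122


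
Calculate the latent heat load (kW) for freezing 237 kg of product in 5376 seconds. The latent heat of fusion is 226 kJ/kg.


Q_lat = m * h_fg / t
Q_lat = 237 * 226 / 5376
Q_lat = 9.96 kW

9.96


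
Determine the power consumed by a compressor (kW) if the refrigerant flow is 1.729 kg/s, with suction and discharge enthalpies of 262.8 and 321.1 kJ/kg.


dh = 321.1 - 262.8 = 58.3 kJ/kg
W = m_dot * dh = 1.729 * 58.3 = 100.8 kW

100.8


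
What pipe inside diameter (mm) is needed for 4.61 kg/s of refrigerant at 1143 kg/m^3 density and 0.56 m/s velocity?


A = m_dot / (rho * v) = 4.61 / (1143 * 0.56) = 0.007202224722 m^2
d = sqrt(4*A/pi) * 1000
d = 95.8 mm

95.8


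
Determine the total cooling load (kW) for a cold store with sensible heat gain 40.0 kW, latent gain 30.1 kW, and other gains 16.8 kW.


Q_total = Q_s + Q_l + Q_misc
Q_total = 40.0 + 30.1 + 16.8
Q_total = 86.9 kW

86.9


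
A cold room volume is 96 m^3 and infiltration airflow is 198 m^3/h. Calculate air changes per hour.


ACH = flow / volume
ACH = 198 / 96
ACH = 2.063

2.063


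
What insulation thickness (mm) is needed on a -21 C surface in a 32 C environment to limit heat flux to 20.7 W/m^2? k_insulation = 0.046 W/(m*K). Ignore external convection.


dT = 32 - (-21) = 53 K
thickness = k * dT / q_max * 1000
thickness = 0.046 * 53 / 20.7 * 1000
thickness = 117.8 mm

117.8


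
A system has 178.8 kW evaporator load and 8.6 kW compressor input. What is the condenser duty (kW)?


Q_cond = Q_evap + W
Q_cond = 178.8 + 8.6
Q_cond = 187.4 kW

187.4


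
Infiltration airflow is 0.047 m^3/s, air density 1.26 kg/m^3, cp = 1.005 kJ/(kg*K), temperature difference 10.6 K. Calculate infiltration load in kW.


Q = V_dot * rho * cp * dT
Q = 0.047 * 1.26 * 1.005 * 10.6
Q = 0.631 kW

0.631


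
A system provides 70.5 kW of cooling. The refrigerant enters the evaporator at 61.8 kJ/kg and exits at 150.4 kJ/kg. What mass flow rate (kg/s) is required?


dh = 150.4 - 61.8 = 88.6 kJ/kg
m_dot = Q / dh = 70.5 / 88.6 = 0.7957 kg/s

0.7957


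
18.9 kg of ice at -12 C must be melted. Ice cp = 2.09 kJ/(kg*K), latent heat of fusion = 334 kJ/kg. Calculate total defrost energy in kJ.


Sensible heat = cp * dT = 2.09 * 12 = 25.08 kJ/kg
Total per kg = 25.08 + 334 = 359.08 kJ/kg
Q = m * total = 18.9 * 359.08
Q = 6786.6 kJ

6786.6


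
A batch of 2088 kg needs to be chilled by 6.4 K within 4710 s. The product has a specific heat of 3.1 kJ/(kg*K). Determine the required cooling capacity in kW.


Q = m * cp * dT / t
Q = 2088 * 3.1 * 6.4 / 4710
Q = 8.795 kW

8.795


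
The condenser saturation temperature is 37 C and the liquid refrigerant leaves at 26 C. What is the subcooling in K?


Subcooling = T_cond - T_liquid
Subcooling = 37 - 26
Subcooling = 11 K

11


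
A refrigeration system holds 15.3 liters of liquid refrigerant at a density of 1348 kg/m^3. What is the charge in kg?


Charge = V * rho / 1000
Charge = 15.3 * 1348 / 1000
Charge = 20.62 kg

20.62


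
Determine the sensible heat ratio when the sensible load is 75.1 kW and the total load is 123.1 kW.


SHR = Q_sensible / Q_total
SHR = 75.1 / 123.1
SHR = 0.61

0.61


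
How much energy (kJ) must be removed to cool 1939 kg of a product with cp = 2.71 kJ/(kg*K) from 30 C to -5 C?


dT = 30 - (-5) = 35 K
Q = m * cp * dT = 1939 * 2.71 * 35
Q = 183914 kJ

183914


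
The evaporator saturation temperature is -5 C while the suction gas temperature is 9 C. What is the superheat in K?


Superheat = T_suction - T_evap
Superheat = 9 - (-5)
Superheat = 14 K

14


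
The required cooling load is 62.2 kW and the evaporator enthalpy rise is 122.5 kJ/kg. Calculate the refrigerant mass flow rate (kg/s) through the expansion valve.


m_dot = Q / dh
m_dot = 62.2 / 122.5
m_dot = 0.5078 kg/s

0.5078


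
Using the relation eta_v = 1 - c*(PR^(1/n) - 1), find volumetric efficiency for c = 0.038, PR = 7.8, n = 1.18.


PR^(1/n) = 7.8^(1/1.18) = 5.70180519
eta_v = 1 - 0.038 * (5.70180519 - 1)
eta_v = 0.8213

0.8213


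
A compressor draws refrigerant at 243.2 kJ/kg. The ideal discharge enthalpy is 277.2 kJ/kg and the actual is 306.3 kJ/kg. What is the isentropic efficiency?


dh_ideal = 277.2 - 243.2 = 34.0 kJ/kg
dh_actual = 306.3 - 243.2 = 63.1 kJ/kg
eta_s = dh_ideal / dh_actual = 34.0 / 63.1
eta_s = 0.5388

0.5388


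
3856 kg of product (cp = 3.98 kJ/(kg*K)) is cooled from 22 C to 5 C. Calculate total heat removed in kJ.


dT = 22 - (5) = 17 K
Q = m * cp * dT = 3856 * 3.98 * 17
Q = 260897 kJ

260897


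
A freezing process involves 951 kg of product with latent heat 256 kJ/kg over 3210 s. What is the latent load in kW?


Q_lat = m * h_fg / t
Q_lat = 951 * 256 / 3210
Q_lat = 75.84 kW

75.84


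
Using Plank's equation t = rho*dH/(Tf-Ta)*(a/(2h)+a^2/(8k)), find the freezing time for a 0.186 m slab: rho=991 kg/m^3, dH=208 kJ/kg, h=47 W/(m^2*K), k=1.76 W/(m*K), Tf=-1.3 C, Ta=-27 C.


dT = -1.3 - (-27) = 25.7 K
term1 = a/(2h) = 0.186/(2*47) = 0.001978723404
term2 = a^2/(8k) = 0.186^2/(8*1.76) = 0.002457102273
t = rho*dH*1000/dT * (term1 + term2)
t = 991*208*1000/25.7 * (0.001978723404 + 0.002457102273)
t = 35578 s

35578


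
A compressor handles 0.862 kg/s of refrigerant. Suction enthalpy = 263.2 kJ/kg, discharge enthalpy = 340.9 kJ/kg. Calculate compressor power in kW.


dh = 340.9 - 263.2 = 77.7 kJ/kg
W = m_dot * dh = 0.862 * 77.7 = 66.98 kW

66.98


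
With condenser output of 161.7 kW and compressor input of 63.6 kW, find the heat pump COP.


COP_hp = Q_cond / W
COP_hp = 161.7 / 63.6
COP_hp = 2.542

2.542


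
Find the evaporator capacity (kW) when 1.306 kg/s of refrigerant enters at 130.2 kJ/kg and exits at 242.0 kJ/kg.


dh = 242.0 - 130.2 = 111.8 kJ/kg
Q_evap = m_dot * dh = 1.306 * 111.8
Q_evap = 146.01 kW

146.01


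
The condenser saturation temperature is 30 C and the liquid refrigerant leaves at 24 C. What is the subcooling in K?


Subcooling = T_cond - T_liquid
Subcooling = 30 - 24
Subcooling = 6 K

6


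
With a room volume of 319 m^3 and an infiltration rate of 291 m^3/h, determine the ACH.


ACH = flow / volume
ACH = 291 / 319
ACH = 0.912

0.912


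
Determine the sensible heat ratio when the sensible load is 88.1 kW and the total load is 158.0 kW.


SHR = Q_sensible / Q_total
SHR = 88.1 / 158.0
SHR = 0.558

0.558


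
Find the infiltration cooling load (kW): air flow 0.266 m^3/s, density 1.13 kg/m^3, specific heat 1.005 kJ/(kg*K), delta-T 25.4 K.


Q = V_dot * rho * cp * dT
Q = 0.266 * 1.13 * 1.005 * 25.4
Q = 7.673 kW

7.673


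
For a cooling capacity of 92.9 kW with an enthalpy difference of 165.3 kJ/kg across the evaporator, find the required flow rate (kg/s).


m_dot = Q / dh
m_dot = 92.9 / 165.3
m_dot = 0.562 kg/s

0.562


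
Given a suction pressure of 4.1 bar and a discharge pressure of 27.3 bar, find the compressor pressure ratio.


PR = P_high / P_low
PR = 27.3 / 4.1
PR = 6.659

6.659


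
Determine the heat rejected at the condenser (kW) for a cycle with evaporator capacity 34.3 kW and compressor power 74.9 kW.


Q_cond = Q_evap + W
Q_cond = 34.3 + 74.9
Q_cond = 109.2 kW

109.2


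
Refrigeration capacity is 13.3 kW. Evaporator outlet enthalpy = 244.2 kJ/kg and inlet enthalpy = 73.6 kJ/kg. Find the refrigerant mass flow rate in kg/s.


dh = 244.2 - 73.6 = 170.6 kJ/kg
m_dot = Q / dh = 13.3 / 170.6 = 0.078 kg/s

0.078


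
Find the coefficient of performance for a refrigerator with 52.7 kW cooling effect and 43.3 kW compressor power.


COP = Q_evap / W
COP = 52.7 / 43.3
COP = 1.217

1.217


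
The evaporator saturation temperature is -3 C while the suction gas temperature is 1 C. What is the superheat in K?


Superheat = T_suction - T_evap
Superheat = 1 - (-3)
Superheat = 4 K

4


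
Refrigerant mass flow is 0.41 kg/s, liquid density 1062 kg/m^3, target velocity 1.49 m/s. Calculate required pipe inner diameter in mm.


A = m_dot / (rho * v) = 0.41 / (1062 * 1.49) = 0.0002591033759 m^2
d = sqrt(4*A/pi) * 1000
d = 18.2 mm

18.2


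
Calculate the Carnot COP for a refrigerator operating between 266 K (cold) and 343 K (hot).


dT = 343 - 266 = 77 K
COP_carnot = T_cold / dT = 266 / 77
COP_carnot = 3.455

3.455


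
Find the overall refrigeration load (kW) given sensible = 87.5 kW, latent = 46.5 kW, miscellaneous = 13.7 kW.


Q_total = Q_s + Q_l + Q_misc
Q_total = 87.5 + 46.5 + 13.7
Q_total = 147.7 kW

147.7


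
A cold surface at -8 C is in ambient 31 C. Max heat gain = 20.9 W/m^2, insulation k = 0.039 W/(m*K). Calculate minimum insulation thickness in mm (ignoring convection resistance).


dT = 31 - (-8) = 39 K
thickness = k * dT / q_max * 1000
thickness = 0.039 * 39 / 20.9 * 1000
thickness = 72.8 mm

72.8


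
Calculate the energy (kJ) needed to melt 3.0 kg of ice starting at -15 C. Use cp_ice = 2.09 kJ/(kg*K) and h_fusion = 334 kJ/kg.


Sensible heat = cp * dT = 2.09 * 15 = 31.35 kJ/kg
Total per kg = 31.35 + 334 = 365.35 kJ/kg
Q = m * total = 3.0 * 365.35
Q = 1096.1 kJ

1096.1


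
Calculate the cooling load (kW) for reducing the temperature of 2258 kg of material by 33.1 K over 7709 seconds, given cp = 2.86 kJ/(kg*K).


Q = m * cp * dT / t
Q = 2258 * 2.86 * 33.1 / 7709
Q = 27.728 kW

27.728


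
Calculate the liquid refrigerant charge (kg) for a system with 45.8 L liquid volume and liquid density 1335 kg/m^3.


Charge = V * rho / 1000
Charge = 45.8 * 1335 / 1000
Charge = 61.14 kg

61.14


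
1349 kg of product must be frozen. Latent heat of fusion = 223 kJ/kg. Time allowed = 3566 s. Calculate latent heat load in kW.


Q_lat = m * h_fg / t
Q_lat = 1349 * 223 / 3566
Q_lat = 84.36 kW

84.36


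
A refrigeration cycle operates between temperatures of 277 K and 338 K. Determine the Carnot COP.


dT = 338 - 277 = 61 K
COP_carnot = T_cold / dT = 277 / 61
COP_carnot = 4.541

4.541


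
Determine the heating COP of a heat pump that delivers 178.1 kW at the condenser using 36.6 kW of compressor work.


COP_hp = Q_cond / W
COP_hp = 178.1 / 36.6
COP_hp = 4.866

4.866


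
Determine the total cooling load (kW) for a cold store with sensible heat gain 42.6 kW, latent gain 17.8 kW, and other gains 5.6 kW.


Q_total = Q_s + Q_l + Q_misc
Q_total = 42.6 + 17.8 + 5.6
Q_total = 66.0 kW

66.0


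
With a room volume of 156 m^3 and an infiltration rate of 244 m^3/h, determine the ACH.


ACH = flow / volume
ACH = 244 / 156
ACH = 1.564

1.564


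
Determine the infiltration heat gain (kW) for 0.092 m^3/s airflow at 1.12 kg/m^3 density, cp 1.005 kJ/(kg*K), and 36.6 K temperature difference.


Q = V_dot * rho * cp * dT
Q = 0.092 * 1.12 * 1.005 * 36.6
Q = 3.79 kW

3.79


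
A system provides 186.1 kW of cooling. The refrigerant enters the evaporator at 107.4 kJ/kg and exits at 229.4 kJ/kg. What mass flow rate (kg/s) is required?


dh = 229.4 - 107.4 = 122.0 kJ/kg
m_dot = Q / dh = 186.1 / 122.0 = 1.5254 kg/s

1.5254


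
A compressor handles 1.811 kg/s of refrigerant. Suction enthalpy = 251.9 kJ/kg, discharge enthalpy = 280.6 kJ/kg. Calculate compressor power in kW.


dh = 280.6 - 251.9 = 28.7 kJ/kg
W = m_dot * dh = 1.811 * 28.7 = 51.98 kW

51.98


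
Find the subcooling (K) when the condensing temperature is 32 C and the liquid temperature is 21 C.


Subcooling = T_cond - T_liquid
Subcooling = 32 - 21
Subcooling = 11 K

11


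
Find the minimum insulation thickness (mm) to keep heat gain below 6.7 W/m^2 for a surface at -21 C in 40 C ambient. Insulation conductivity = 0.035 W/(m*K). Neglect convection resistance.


dT = 40 - (-21) = 61 K
thickness = k * dT / q_max * 1000
thickness = 0.035 * 61 / 6.7 * 1000
thickness = 318.7 mm

318.7


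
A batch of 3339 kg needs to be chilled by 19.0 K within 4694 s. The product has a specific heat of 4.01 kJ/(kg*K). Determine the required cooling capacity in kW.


Q = m * cp * dT / t
Q = 3339 * 4.01 * 19.0 / 4694
Q = 54.197 kW

54.197


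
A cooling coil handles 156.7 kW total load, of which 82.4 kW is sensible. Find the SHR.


SHR = Q_sensible / Q_total
SHR = 82.4 / 156.7
SHR = 0.526

0.526


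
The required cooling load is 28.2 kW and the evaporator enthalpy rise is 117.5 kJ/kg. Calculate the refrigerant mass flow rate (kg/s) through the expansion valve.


m_dot = Q / dh
m_dot = 28.2 / 117.5
m_dot = 0.24 kg/s

0.24


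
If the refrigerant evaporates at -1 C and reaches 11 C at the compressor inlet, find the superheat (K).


Superheat = T_suction - T_evap
Superheat = 11 - (-1)
Superheat = 12 K

12


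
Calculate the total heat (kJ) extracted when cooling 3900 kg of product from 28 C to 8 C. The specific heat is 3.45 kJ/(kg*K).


dT = 28 - (8) = 20 K
Q = m * cp * dT = 3900 * 3.45 * 20
Q = 269100 kJ

269100


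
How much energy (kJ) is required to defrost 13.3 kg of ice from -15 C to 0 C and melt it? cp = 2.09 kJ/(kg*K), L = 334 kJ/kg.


Sensible heat = cp * dT = 2.09 * 15 = 31.35 kJ/kg
Total per kg = 31.35 + 334 = 365.35 kJ/kg
Q = m * total = 13.3 * 365.35
Q = 4859.2 kJ

4859.2


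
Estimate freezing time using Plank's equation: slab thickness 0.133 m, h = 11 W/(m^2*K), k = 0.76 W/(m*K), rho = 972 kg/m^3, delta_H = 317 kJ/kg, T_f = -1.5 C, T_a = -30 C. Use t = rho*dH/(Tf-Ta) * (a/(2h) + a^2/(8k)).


dT = -1.5 - (-30) = 28.5 K
term1 = a/(2h) = 0.133/(2*11) = 0.006045454545
term2 = a^2/(8k) = 0.133^2/(8*0.76) = 0.002909375
t = rho*dH*1000/dT * (term1 + term2)
t = 972*317*1000/28.5 * (0.006045454545 + 0.002909375)
t = 96814 s

96814
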